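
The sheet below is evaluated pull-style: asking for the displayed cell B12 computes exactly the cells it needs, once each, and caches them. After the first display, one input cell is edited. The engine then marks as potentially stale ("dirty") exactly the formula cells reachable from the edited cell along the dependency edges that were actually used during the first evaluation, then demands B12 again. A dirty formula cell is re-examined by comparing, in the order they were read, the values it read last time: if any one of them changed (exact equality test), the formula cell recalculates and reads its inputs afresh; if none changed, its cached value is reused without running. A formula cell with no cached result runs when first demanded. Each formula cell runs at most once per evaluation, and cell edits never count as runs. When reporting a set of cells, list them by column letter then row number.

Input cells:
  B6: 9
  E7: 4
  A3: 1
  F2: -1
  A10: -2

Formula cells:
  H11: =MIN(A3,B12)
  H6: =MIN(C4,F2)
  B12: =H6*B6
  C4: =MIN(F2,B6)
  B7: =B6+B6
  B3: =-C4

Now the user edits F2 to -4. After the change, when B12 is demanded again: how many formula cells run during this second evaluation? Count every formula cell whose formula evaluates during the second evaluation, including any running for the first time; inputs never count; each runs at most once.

3 formula cells run: B12, C4, H6.

First demand of the output computes:
  C4 = MIN(-1, 9) = -1
  H6 = MIN(-1, -1) = -1
  B12 = -1 * 9 = -9

After the edit, cleaning proceeds:
  C4: a read changed (F2 -1->-4) — executes, giving -4.
  H6: a read changed (C4 -1->-4; F2 -1->-4) — executes, giving -4.
  B12: a read changed (H6 -1->-4) — executes, giving -36.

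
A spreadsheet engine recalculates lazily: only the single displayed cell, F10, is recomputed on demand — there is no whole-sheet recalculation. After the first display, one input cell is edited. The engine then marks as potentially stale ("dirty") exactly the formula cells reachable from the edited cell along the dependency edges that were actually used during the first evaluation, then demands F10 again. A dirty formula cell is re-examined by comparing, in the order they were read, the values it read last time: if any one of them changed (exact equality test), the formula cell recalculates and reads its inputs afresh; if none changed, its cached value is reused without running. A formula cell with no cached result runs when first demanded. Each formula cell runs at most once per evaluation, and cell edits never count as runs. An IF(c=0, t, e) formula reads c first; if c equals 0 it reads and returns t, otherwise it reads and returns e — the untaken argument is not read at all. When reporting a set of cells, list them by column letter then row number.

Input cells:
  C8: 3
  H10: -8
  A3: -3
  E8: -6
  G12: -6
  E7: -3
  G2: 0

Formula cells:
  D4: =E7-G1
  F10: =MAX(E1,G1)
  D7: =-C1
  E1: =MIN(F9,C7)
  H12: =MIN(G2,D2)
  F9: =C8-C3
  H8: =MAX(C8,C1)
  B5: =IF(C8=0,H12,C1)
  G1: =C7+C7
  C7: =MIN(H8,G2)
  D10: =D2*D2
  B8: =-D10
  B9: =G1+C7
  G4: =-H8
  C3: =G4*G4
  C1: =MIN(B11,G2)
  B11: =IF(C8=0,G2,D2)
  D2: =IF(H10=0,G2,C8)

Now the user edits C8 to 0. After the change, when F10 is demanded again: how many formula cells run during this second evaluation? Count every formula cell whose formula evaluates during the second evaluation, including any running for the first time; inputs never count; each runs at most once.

First evaluation (everything demanded from the output):
  D2 = IF(H10=0: H10=-8 -> else branch C8) = 3
  B11 = IF(C8=0: C8=3 -> else branch D2) = 3
  C1 = MIN(3, 0) = 0
  H8 = MAX(3, 0) = 3
  C7 = MIN(3, 0) = 0
  G1 = 0 + 0 = 0
  G4 = -(3) = -3
  C3 = -3 * -3 = 9
  F9 = 3 - 9 = -6
  E1 = MIN(-6, 0) = -6
  F10 = MAX(-6, 0) = 0

Propagation after the edit:
  D2: marked dirty but never re-examined — demand shifted away from it.
  B11: runs — C8 3->0; result 0.
  C1: runs — B11 3->0; result 0 (same value as before).
  H8: runs — C8 3->0; result 0.
  C7: runs — H8 3->0; result 0 (same value as before).
  G1: checked — values it read are unchanged (C7 unchanged, C7 unchanged); reused cached 0 without running.
  G4: runs — H8 3->0; result 0.
  C3: runs — G4 -3->0; G4 -3->0; result 0.
  F9: runs — C8 3->0; C3 9->0; result 0.
  E1: runs — F9 -6->0; result 0.
  F10: runs — E1 -6->0; result 0 (same value as before).

Key observation: a condition flipped, so demand moved to the other branch — D2 is never re-examined.

Formula cells that run: B11, C1, C3, C7, E1, F9, F10, G4, H8 — 9 in total.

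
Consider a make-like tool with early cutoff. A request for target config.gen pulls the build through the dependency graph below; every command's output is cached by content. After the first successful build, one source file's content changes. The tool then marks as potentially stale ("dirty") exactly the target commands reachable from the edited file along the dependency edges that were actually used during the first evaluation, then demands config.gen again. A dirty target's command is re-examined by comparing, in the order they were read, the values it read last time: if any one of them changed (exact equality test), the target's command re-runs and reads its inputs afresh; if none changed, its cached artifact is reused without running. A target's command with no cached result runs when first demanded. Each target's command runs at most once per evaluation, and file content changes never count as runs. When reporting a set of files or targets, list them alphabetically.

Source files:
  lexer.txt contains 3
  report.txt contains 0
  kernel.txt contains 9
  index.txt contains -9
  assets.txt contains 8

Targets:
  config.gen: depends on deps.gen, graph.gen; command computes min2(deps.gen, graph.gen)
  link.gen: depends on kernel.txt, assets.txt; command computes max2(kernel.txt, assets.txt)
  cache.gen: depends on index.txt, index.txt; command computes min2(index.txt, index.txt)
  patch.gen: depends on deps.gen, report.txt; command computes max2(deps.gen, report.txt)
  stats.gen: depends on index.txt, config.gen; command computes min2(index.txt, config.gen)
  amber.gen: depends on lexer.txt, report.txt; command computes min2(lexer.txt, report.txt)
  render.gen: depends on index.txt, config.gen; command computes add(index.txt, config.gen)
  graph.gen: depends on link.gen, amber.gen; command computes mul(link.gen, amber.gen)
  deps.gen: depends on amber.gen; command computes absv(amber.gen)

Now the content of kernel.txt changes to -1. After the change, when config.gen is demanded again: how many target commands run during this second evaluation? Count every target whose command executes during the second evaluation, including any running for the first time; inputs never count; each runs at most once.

2 target commands run: graph.gen, link.gen.
Note the absorption at graph.gen: it re-runs yet its value is the same, leaving the output's value untouched.

First demand of the output computes:
  amber.gen = min2(3, 0) = 0
  deps.gen = absv(0) = 0
  link.gen = max2(9, 8) = 9
  graph.gen = mul(9, 0) = 0
  config.gen = min2(0, 0) = 0

After the edit, cleaning proceeds:
  link.gen: a read changed (kernel.txt 9->-1) — executes, giving 8.
  graph.gen: a read changed (link.gen 9->8) — executes, giving 0 — identical to its old value.
  config.gen: dirty, but its reads are unchanged (deps.gen unchanged, graph.gen unchanged); cached 0 stands.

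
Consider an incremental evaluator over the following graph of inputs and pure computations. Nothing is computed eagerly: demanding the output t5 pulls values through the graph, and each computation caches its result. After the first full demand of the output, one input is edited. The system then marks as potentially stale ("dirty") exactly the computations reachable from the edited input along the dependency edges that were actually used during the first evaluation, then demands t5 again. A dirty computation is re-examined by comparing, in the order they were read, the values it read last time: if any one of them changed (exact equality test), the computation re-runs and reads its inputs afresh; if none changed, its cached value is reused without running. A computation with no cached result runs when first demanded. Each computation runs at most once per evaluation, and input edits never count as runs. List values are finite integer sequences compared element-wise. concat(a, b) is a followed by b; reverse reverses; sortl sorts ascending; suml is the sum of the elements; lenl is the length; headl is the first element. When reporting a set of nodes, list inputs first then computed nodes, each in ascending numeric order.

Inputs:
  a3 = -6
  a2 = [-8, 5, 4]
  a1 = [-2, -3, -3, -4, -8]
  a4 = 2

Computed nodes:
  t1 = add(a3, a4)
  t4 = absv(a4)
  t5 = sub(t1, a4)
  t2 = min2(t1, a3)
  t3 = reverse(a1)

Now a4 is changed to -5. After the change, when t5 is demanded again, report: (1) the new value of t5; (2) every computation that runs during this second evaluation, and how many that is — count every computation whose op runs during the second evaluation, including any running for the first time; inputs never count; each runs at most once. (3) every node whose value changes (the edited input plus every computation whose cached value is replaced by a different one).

t5 now evaluates to -6.
Run set: t1, t5 (2 run).
Changed values: a4, t1.

Initial pass — values computed on the first demand:
  t1 = add(-6, 2) = -4
  t5 = sub(-4, 2) = -6

Second demand — change propagation:
  t1: re-runs because a4 2->-5; new result -11.
  t5: re-runs because t1 -4->-11; a4 2->-5; new result -6 (unchanged).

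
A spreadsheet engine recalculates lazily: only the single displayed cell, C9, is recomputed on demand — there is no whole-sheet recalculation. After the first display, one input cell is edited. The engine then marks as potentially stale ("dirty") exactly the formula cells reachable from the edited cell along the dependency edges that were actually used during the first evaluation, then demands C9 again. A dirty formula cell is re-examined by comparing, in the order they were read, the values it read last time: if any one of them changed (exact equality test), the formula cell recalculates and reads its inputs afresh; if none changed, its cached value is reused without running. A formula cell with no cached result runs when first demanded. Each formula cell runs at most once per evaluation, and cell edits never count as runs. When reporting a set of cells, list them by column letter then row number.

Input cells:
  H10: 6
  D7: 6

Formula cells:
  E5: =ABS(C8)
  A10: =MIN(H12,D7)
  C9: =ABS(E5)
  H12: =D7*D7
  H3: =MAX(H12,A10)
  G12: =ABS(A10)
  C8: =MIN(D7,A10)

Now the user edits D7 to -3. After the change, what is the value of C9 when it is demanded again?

First evaluation (everything demanded from the output):
  H12 = 6 * 6 = 36
  A10 = MIN(36, 6) = 6
  C8 = MIN(6, 6) = 6
  E5 = ABS(6) = 6
  C9 = ABS(6) = 6

Propagation after the edit:
  H12: runs — D7 6->-3; D7 6->-3; result 9.
  A10: runs — H12 36->9; D7 6->-3; result -3.
  C8: runs — D7 6->-3; A10 6->-3; result -3.
  E5: runs — C8 6->-3; result 3.
  C9: runs — E5 6->3; result 3.

New value of C9: 3.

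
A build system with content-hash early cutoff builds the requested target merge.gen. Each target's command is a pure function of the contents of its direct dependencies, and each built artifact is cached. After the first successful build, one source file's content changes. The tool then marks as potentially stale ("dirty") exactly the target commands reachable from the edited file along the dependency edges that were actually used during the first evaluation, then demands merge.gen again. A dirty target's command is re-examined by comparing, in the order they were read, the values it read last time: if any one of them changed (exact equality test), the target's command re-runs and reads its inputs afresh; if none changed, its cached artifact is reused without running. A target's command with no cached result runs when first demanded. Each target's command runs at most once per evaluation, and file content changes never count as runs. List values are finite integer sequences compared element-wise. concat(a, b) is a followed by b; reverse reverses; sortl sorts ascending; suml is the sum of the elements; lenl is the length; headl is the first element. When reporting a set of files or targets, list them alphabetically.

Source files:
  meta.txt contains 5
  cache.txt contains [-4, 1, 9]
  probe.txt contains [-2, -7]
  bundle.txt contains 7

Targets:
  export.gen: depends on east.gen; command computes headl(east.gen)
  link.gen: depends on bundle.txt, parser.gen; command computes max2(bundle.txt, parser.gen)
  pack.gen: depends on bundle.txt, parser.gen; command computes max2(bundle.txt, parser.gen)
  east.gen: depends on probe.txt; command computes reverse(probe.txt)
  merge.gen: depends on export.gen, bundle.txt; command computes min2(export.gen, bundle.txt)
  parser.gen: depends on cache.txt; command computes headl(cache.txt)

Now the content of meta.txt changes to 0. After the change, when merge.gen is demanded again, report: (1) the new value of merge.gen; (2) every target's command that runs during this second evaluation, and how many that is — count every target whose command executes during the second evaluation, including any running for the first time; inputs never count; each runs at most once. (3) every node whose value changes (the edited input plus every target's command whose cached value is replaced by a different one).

New value of merge.gen: -7.
Target commands that run: none — 0 in total.
Values that change: meta.txt.
Key observation: meta.txt is never demanded by the output, so the edit triggers no recomputation at all.

First evaluation (everything demanded from the output):
  east.gen = reverse([-2, -7]) = [-7, -2]
  export.gen = headl([-7, -2]) = -7
  merge.gen = min2(-7, 7) = -7

Propagation after the edit:
  meta.txt feeds no computation that the output demands — nothing is marked dirty and nothing runs.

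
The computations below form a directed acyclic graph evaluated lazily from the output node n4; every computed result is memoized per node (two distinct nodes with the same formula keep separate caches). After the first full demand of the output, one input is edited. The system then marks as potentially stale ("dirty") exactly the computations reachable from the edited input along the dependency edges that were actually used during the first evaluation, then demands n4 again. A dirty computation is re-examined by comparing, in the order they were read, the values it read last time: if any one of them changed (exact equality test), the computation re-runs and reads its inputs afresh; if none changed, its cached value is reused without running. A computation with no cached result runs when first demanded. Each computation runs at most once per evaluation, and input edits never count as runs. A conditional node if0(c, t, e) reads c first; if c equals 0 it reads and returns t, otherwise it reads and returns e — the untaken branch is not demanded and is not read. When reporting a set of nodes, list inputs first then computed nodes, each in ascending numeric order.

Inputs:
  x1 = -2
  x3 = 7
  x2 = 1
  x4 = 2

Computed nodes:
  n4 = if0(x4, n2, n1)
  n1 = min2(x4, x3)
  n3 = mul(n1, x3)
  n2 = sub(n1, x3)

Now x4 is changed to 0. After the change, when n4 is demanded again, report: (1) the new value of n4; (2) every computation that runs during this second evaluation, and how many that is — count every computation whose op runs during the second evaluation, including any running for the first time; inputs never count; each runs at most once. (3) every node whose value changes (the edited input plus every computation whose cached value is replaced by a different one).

First demand of the output computes:
  n1 = min2(2, 7) = 2
  n4 = if0(x4=2 -> else branch n1) = 2

After the edit, cleaning proceeds:
  n1: a read changed (x4 2->0) — executes, giving 0.
  n2: had never run; runs now, result -7.
  n4: a read changed (x4 2->0; n1 2->0) — executes, giving -7.

Note the branch switch — n2 had no cache and runs now for the first time.

Demanding n4 again yields -7.
3 computations run: n1, n2, n4.
The nodes whose values change: x4, n1, n4.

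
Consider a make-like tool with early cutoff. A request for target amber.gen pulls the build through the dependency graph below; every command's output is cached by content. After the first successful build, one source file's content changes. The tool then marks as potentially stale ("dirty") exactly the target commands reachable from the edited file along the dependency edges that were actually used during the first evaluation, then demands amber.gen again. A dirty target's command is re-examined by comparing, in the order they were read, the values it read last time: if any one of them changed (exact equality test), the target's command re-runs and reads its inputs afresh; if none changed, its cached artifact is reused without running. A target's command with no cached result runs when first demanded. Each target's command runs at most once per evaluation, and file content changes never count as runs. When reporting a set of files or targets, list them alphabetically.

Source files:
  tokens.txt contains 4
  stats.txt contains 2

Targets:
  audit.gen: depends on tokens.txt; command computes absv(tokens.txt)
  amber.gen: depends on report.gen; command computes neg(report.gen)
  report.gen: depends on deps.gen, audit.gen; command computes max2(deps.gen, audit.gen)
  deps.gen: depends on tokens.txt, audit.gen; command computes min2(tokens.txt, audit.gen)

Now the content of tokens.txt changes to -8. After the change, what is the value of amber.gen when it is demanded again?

Demanding amber.gen again yields -8.

First demand of the output computes:
  audit.gen = absv(4) = 4
  deps.gen = min2(4, 4) = 4
  report.gen = max2(4, 4) = 4
  amber.gen = neg(4) = -4

After the edit, cleaning proceeds:
  audit.gen: a read changed (tokens.txt 4->-8) — executes, giving 8.
  deps.gen: a read changed (tokens.txt 4->-8; audit.gen 4->8) — executes, giving -8.
  report.gen: a read changed (deps.gen 4->-8; audit.gen 4->8) — executes, giving 8.
  amber.gen: a read changed (report.gen 4->8) — executes, giving -8.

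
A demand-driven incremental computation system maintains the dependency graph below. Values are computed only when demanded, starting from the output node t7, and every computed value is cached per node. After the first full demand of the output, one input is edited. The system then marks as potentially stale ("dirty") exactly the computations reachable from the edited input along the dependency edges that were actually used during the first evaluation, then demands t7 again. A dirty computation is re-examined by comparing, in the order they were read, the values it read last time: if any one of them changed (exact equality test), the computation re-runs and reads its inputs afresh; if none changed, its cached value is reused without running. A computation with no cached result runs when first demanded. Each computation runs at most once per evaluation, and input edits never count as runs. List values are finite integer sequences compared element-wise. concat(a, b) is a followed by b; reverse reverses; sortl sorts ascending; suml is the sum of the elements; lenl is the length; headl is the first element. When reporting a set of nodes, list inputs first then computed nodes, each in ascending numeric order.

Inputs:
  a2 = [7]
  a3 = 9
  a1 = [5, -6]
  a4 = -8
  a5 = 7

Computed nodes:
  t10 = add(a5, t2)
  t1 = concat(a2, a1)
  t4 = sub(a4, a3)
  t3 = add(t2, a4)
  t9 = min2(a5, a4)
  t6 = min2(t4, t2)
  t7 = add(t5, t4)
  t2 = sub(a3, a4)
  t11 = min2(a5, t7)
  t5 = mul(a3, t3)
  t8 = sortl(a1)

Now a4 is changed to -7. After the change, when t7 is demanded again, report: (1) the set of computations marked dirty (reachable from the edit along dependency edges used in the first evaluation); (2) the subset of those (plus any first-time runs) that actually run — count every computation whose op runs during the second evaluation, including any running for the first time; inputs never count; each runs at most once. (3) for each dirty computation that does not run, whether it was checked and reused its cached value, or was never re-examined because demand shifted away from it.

Marked dirty: t2, t3, t4, t5, t7.
Computations that run: t2, t3, t4, t7 — 4 in total.
Checked but reused from cache: t5.
Key observation: the cutoff stops propagation at t5 — its inputs' values are unchanged, so it reuses its cache.

First evaluation (everything demanded from the output):
  t2 = sub(9, -8) = 17
  t3 = add(17, -8) = 9
  t4 = sub(-8, 9) = -17
  t5 = mul(9, 9) = 81
  t7 = add(81, -17) = 64

Propagation after the edit:
  t2: runs — a4 -8->-7; result 16.
  t3: runs — t2 17->16; a4 -8->-7; result 9 (same value as before).
  t4: runs — a4 -8->-7; result -16.
  t5: checked — values it read are unchanged (a3 unchanged, t3 unchanged); reused cached 81 without running.
  t7: runs — t4 -17->-16; result 65.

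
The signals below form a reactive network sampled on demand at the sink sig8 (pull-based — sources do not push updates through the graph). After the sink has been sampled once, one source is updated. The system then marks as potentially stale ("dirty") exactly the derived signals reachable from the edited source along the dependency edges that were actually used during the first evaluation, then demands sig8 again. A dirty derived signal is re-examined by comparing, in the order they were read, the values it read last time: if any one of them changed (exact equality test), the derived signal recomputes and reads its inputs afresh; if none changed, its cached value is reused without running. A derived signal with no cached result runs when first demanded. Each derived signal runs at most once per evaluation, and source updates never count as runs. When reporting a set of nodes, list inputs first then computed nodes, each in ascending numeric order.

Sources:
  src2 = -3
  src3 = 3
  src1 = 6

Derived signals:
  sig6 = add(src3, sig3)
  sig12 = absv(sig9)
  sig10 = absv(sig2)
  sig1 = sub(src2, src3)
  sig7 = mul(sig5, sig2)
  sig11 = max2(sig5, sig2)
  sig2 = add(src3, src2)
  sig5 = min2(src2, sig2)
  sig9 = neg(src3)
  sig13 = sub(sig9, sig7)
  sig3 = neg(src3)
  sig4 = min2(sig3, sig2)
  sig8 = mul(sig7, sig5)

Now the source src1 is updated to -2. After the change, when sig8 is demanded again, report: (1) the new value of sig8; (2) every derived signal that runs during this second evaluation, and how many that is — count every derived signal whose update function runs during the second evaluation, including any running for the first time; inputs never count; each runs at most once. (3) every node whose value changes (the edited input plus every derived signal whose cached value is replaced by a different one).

sig8 now evaluates to 0.
Run set: none (0 run).
Changed values: src1.
The important point: nothing the output needs ever reads src1, so the edit is invisible to it.

Initial pass — values computed on the first demand:
  sig2 = add(3, -3) = 0
  sig5 = min2(-3, 0) = -3
  sig7 = mul(-3, 0) = 0
  sig8 = mul(0, -3) = 0

Second demand — change propagation:
  no demanded computation ever read src1, so the edit dirties nothing and nothing runs.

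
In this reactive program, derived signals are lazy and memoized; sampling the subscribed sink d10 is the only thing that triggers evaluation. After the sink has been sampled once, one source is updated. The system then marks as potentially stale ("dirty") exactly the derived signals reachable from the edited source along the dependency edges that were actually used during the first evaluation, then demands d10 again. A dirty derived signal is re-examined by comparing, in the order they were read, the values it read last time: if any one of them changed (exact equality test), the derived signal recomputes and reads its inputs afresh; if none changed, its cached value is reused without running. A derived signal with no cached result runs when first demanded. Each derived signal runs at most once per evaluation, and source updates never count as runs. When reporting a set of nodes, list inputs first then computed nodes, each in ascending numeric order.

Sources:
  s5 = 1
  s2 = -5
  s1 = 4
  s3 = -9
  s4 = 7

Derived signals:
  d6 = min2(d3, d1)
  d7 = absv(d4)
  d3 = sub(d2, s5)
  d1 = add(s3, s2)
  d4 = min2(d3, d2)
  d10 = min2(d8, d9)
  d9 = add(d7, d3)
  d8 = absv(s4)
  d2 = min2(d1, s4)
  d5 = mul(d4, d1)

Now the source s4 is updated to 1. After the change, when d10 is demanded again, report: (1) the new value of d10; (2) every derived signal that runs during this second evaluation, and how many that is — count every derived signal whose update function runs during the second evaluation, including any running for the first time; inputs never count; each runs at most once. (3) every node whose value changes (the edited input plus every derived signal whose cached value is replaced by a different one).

First demand of the output computes:
  d1 = add(-9, -5) = -14
  d2 = min2(-14, 7) = -14
  d3 = sub(-14, 1) = -15
  d4 = min2(-15, -14) = -15
  d7 = absv(-15) = 15
  d8 = absv(7) = 7
  d9 = add(15, -15) = 0
  d10 = min2(7, 0) = 0

After the edit, cleaning proceeds:
  d2: a read changed (s4 7->1) — executes, giving -14 — identical to its old value.
  d3: dirty, but its reads are unchanged (d2 unchanged, s5 unchanged); cached -15 stands.
  d4: dirty, but its reads are unchanged (d3 unchanged, d2 unchanged); cached -15 stands.
  d7: dirty, but its reads are unchanged (d4 unchanged); cached 15 stands.
  d8: a read changed (s4 7->1) — executes, giving 1.
  d9: dirty, but its reads are unchanged (d7 unchanged, d3 unchanged); cached 0 stands.
  d10: a read changed (d8 7->1) — executes, giving 0 — identical to its old value.

Note where the cutoff bites: d3 is checked, finds nothing changed, and keeps its cache.

Demanding d10 again yields 0.
3 derived signals run: d2, d8, d10.
The nodes whose values change: s4, d8.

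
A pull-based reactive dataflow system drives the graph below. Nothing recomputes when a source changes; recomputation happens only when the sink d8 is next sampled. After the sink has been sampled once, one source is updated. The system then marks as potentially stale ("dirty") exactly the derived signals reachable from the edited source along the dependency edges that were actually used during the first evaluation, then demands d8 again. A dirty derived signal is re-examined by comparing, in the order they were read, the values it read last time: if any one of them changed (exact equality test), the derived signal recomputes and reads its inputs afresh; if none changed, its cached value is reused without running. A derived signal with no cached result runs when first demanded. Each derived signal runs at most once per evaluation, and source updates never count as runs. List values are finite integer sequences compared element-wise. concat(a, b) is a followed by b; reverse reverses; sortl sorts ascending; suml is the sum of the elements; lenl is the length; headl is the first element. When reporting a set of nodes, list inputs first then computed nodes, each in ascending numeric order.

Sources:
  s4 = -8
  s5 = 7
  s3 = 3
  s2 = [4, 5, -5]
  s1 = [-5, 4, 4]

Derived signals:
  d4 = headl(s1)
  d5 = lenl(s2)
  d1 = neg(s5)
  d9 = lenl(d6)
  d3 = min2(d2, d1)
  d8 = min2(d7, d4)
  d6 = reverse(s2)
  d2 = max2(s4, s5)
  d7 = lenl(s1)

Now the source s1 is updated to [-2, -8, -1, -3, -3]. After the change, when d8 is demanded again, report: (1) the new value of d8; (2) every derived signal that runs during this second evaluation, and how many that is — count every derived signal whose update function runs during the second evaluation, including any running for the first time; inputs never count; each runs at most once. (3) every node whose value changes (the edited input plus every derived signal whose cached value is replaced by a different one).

First evaluation (everything demanded from the output):
  d4 = headl([-5, 4, 4]) = -5
  d7 = lenl([-5, 4, 4]) = 3
  d8 = min2(3, -5) = -5

Propagation after the edit:
  d4: runs — s1 [-5, 4, 4]->[-2, -8, -1, -3, -3]; result -2.
  d7: runs — s1 [-5, 4, 4]->[-2, -8, -1, -3, -3]; result 5.
  d8: runs — d7 3->5; d4 -5->-2; result -2.

New value of d8: -2.
Derived signals that run: d4, d7, d8 — 3 in total.
Values that change: s1, d4, d7, d8.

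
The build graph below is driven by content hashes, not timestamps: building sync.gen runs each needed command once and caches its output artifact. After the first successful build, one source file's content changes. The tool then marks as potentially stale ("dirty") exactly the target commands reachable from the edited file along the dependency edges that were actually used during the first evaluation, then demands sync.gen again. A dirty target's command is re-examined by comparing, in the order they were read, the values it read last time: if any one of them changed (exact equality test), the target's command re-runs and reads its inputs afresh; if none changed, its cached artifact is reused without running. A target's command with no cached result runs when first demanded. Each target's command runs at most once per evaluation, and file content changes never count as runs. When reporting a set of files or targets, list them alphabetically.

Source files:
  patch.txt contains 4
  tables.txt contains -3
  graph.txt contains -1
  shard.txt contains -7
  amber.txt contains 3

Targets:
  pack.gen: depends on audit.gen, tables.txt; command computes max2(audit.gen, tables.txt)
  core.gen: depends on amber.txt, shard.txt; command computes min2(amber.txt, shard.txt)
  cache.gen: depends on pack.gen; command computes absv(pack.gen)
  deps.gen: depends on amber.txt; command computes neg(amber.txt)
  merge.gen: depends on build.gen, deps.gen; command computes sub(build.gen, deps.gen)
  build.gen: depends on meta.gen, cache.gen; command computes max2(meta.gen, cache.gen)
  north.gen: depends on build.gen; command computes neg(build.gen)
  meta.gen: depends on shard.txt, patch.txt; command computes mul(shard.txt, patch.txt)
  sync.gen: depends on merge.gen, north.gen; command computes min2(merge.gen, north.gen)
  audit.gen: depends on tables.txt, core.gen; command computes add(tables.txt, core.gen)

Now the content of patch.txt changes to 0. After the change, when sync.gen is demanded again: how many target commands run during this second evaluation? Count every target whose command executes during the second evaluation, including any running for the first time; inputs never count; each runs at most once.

Initial pass — values computed on the first demand:
  core.gen = min2(3, -7) = -7
  audit.gen = add(-3, -7) = -10
  deps.gen = neg(3) = -3
  meta.gen = mul(-7, 4) = -28
  pack.gen = max2(-10, -3) = -3
  cache.gen = absv(-3) = 3
  build.gen = max2(-28, 3) = 3
  merge.gen = sub(3, -3) = 6
  north.gen = neg(3) = -3
  sync.gen = min2(6, -3) = -3

Second demand — change propagation:
  meta.gen: re-runs because patch.txt 4->0; new result 0.
  build.gen: re-runs because meta.gen -28->0; new result 3 (unchanged).
  merge.gen: re-examined; everything it read last time is the same (build.gen unchanged, deps.gen unchanged) — cache 6 kept, no run.
  north.gen: re-examined; everything it read last time is the same (build.gen unchanged) — cache -3 kept, no run.
  sync.gen: re-examined; everything it read last time is the same (merge.gen unchanged, north.gen unchanged) — cache -3 kept, no run.

The important point: build.gen recomputes to an identical value, and the output ends up unchanged.

Run set: build.gen, meta.gen (2 run).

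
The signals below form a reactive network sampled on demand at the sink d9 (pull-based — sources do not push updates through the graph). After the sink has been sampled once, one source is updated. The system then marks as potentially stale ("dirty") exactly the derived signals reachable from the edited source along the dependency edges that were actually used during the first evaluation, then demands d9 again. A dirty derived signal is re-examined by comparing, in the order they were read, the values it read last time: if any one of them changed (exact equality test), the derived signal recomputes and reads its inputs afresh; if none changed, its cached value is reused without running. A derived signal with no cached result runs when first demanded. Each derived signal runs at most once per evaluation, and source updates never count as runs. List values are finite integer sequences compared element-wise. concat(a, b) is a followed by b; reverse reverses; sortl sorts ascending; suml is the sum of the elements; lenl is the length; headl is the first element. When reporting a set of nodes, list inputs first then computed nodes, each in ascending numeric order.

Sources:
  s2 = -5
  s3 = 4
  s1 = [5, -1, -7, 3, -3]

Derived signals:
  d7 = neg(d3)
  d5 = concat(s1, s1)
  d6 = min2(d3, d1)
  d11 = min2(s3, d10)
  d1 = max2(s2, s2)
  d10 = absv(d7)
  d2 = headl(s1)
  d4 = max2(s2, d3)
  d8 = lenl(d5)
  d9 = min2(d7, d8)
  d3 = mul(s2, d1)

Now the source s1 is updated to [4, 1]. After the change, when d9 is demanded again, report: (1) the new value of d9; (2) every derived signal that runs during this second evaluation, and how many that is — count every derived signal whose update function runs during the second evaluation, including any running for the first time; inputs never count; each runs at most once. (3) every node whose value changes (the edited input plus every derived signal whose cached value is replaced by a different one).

Initial pass — values computed on the first demand:
  d1 = max2(-5, -5) = -5
  d3 = mul(-5, -5) = 25
  d5 = concat([5, -1, -7, 3, -3], [5, -1, -7, 3, -3]) = [5, -1, -7, 3, -3, 5, -1, -7, 3, -3]
  d7 = neg(25) = -25
  d8 = lenl([5, -1, -7, 3, -3, 5, -1, -7, 3, -3]) = 10
  d9 = min2(-25, 10) = -25

Second demand — change propagation:
  d5: re-runs because s1 [5, -1, -7, 3, -3]->[4, 1]; s1 [5, -1, -7, 3, -3]->[4, 1]; new result [4, 1, 4, 1].
  d8: re-runs because d5 [5, -1, -7, 3, -3, 5, -1, -7, 3, -3]->[4, 1, 4, 1]; new result 4.
  d9: re-runs because d8 10->4; new result -25 (unchanged).

d9 now evaluates to -25.
Run set: d5, d8, d9 (3 run).
Changed values: s1, d5, d8.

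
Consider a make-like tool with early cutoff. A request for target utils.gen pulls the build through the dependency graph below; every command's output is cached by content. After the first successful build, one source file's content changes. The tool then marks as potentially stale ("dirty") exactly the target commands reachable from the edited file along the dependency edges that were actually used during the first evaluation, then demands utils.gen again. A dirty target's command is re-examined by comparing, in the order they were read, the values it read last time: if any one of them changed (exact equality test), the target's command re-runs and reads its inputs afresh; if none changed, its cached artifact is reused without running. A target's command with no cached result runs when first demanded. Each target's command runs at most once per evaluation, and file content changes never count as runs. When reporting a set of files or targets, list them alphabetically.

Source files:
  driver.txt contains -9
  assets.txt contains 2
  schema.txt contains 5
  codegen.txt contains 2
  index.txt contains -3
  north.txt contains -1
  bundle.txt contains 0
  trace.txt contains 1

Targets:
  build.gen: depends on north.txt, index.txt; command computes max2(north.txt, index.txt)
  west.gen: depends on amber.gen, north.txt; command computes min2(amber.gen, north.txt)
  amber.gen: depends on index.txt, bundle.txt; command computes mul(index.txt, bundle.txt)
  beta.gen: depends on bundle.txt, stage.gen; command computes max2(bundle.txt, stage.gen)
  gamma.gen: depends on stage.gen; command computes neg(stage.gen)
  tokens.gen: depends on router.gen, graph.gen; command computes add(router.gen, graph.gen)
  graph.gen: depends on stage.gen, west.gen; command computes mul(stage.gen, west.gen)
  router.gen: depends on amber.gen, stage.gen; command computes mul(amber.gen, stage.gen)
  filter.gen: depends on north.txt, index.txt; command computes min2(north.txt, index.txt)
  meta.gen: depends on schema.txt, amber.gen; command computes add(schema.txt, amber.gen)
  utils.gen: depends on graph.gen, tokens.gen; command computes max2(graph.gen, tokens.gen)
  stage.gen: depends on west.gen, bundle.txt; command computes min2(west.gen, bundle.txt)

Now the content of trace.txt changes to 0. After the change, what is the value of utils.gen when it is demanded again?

Demanding utils.gen again yields 1.
Note the shortcut — nothing in the graph depends on trace.txt at all, so no recomputation happens.

First demand of the output computes:
  amber.gen = mul(-3, 0) = 0
  west.gen = min2(0, -1) = -1
  stage.gen = min2(-1, 0) = -1
  graph.gen = mul(-1, -1) = 1
  router.gen = mul(0, -1) = 0
  tokens.gen = add(0, 1) = 1
  utils.gen = max2(1, 1) = 1

After the edit, cleaning proceeds:
  no node depends on trace.txt at all; the second demand re-runs nothing.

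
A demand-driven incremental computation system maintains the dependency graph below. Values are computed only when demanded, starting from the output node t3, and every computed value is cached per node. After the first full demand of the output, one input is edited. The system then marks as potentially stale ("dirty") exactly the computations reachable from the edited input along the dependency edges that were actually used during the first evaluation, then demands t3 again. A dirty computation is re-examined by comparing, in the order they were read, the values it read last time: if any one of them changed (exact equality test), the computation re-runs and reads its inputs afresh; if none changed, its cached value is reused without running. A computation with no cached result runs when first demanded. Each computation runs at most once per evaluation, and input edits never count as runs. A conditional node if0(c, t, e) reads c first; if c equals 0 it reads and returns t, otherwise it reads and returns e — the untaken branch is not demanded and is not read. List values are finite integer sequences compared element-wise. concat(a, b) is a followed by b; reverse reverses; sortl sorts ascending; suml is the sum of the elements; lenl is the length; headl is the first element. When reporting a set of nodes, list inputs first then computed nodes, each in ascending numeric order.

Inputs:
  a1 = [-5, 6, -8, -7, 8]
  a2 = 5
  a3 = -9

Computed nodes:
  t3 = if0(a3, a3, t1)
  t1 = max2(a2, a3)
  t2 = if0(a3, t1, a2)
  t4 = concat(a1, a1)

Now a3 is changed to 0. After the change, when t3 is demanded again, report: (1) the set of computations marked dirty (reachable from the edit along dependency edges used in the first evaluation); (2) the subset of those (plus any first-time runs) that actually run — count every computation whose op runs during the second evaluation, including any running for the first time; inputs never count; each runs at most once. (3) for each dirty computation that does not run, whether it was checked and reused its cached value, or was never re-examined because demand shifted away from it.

Marked dirty: t1, t3.
Computations that run: t3 — 1 in total.
Never re-examined (demand shifted away): t1.
Key observation: a condition flipped, so demand moved to the other branch — t1 is never re-examined.

First evaluation (everything demanded from the output):
  t1 = max2(5, -9) = 5
  t3 = if0(a3=-9 -> else branch t1) = 5

Propagation after the edit:
  t1: marked dirty but never re-examined — demand shifted away from it.
  t3: runs — a3 -9->0; result 0.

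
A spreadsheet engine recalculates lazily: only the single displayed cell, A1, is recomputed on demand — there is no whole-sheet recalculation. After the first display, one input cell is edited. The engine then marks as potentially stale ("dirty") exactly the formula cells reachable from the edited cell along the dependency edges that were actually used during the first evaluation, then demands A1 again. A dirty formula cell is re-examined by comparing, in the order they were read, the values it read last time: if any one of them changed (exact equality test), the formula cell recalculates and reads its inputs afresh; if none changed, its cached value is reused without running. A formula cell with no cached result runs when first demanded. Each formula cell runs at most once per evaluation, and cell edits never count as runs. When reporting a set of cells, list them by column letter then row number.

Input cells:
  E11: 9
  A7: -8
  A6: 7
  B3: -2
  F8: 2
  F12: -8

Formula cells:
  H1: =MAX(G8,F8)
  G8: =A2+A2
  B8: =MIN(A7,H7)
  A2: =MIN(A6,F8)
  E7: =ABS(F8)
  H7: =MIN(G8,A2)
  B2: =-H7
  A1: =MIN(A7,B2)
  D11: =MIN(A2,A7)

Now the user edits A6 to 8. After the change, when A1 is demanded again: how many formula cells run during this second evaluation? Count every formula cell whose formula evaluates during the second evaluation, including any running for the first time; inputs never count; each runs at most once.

First evaluation (everything demanded from the output):
  A2 = MIN(7, 2) = 2
  G8 = 2 + 2 = 4
  H7 = MIN(4, 2) = 2
  B2 = -(2) = -2
  A1 = MIN(-8, -2) = -8

Propagation after the edit:
  A2: runs — A6 7->8; result 2 (same value as before).
  G8: checked — values it read are unchanged (A2 unchanged, A2 unchanged); reused cached 4 without running.
  H7: checked — values it read are unchanged (G8 unchanged, A2 unchanged); reused cached 2 without running.
  B2: checked — values it read are unchanged (H7 unchanged); reused cached -2 without running.
  A1: checked — values it read are unchanged (A7 unchanged, B2 unchanged); reused cached -8 without running.

Key observation: the change is absorbed at A2 — it re-runs but produces the same value, and the output's value is unchanged.

Formula cells that run: A2 — 1 in total.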